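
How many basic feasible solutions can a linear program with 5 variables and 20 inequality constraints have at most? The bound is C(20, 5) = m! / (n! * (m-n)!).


Each vertex corresponds to some choice of n active constraints out of m, so the number of vertices is at most C(m, n) = m! / (n!(m-n)!).
m = 20, n = 5
Numerator: 20 * 19 * 18 * 17 * 16
Denominator: 5! = 120
C(20, 5) = 15504


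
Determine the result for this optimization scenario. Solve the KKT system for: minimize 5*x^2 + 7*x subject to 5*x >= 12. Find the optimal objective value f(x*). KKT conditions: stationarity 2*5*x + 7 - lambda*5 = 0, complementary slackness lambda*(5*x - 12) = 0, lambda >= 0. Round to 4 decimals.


Step 1: Try lambda = 0 (constraint inactive).
x_unc = -7/(2*5) = -0.7
Check: 5*-0.7 = -3.5 < 12 -- violated!
Step 2: Constraint must be active: 5*x = 12
x* = 12/5 = 2.4
lambda = (2*5*2.4 + 7)/5 = 6.2
Step 3: Compute optimal value.
f(x*) = 5*2.4^2 + 7*2.4 = 45.6


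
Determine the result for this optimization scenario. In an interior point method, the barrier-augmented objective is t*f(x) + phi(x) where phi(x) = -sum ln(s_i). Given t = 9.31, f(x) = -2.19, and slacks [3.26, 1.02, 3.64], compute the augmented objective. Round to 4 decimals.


Step 1: Compute log-barrier.
ln values: [1.1817, 0.0198, 1.292]
phi = -(1.1817 + 0.0198 + 1.292) = -2.4935
Step 2: Compute augmented objective.
t*f(x) = 9.31*-2.19 = -20.3889
Total = -20.3889 - 2.4935 = -22.8824


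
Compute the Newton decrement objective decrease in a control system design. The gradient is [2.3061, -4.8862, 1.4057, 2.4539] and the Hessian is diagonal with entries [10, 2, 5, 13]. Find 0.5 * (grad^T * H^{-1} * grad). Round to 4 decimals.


Step 1: H is diagonal, so H^(-1) * g = [0.2306, -2.4431, 0.2811, 0.1888].
Step 2: g^T H^(-1) g = sum_i g_i^2 / H_ii
  = (2.3061)^2/10 + (-4.8862)^2/2 + (1.4057)^2/5 + (2.4539)^2/13
  = 0.5318 + 11.9375 + 0.3952 + 0.4632 = 13.3277
Step 3: Objective decrease = 0.5 * g^T H^(-1) g = 6.6638


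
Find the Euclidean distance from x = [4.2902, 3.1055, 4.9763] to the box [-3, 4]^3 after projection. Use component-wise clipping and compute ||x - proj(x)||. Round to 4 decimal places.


Project each component onto [-3, 4].
clip(4.2902) = 4.0, clip(3.1055) = 3.1055, clip(4.9763) = 4.0
Projection = [4.0, 3.1055, 4.0]
Squared diffs: [0.0842, 0.0, 0.9532]
Distance = sqrt(1.0374) = 1.0185


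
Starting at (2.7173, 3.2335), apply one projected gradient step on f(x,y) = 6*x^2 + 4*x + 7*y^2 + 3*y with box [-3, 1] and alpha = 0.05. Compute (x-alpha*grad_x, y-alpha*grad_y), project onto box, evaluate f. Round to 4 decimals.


Step 1: Compute gradient at (2.7173, 3.2335).
grad_x = 2*6*2.7173 + 4 = 36.6076
grad_y = 2*7*3.2335 + 3 = 48.269
Step 2: Gradient step.
x_raw = 2.7173 - 0.05*36.6076 = 0.8869
y_raw = 3.2335 - 0.05*48.269 = 0.8201
Step 3: Project onto [-3, 1].
x_proj = clip(0.8869) = 0.8869
y_proj = clip(0.8201) = 0.8201
Step 4: Evaluate f.
f(0.8869, 0.8201) = 15.435


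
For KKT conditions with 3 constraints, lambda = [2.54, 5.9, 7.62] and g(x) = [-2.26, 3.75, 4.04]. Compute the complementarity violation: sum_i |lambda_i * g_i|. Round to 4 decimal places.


KKT complementary slackness check:
lambda_1 * g_1 = 2.54 * -2.26 = -5.7404
lambda_2 * g_2 = 5.9 * 3.75 = 22.125
lambda_3 * g_3 = 7.62 * 4.04 = 30.7848
Total violation = 5.7404 + 22.125 + 30.7848 = 58.6502


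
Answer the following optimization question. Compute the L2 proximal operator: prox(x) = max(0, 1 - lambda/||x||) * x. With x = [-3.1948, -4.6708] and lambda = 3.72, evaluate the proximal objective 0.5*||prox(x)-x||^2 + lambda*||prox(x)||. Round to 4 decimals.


Step 1: Compute ||x||.
||x|| = 5.6589
Step 2: Compute scaling factor.
scale = max(0, 1 - 3.72/5.6589) = 0.3426
Step 3: prox(x) = [-1.0946, -1.6003]
||prox(x)|| = 1.9389
Step 4: Proximal objective.
0.5*||prox-x||^2 = 6.9192
lambda*||prox|| = 7.2127
Total = 14.1319


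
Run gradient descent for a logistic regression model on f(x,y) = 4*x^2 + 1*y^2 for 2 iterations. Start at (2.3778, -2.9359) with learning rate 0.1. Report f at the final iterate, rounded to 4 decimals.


Gradient descent on f(x,y) = 4*x^2 + 1*y^2.
Starting point: (2.3778, -2.9359), alpha = 0.1
Step 1: grad_x = 2*4*2.3778 = 19.0224, grad_y = 2*1*-2.9359 = -5.8718
  x_1 = 2.3778 - 0.1*19.0224 = 0.4756
  y_1 = -2.9359 - 0.1*-5.8718 = -2.3487
Step 2: grad_x = 2*4*0.4756 = 3.8045, grad_y = 2*1*-2.3487 = -4.6974
  x_2 = 0.4756 - 0.1*3.8045 = 0.0951
  y_2 = -2.3487 - 0.1*-4.6974 = -1.879
f(0.0951, -1.879) = 4*0.0951^2 + 1*(-1.879)^2 = 3.5667


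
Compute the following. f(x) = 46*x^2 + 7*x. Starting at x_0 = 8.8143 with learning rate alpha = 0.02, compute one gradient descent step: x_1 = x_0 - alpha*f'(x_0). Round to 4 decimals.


We compute the gradient at x_0 and apply the update.
f'(x) = 92*x + 7
f'(8.8143) = 92*8.8143 + 7 = 817.9156
x_1 = 8.8143 - 0.02*817.9156 = -7.544


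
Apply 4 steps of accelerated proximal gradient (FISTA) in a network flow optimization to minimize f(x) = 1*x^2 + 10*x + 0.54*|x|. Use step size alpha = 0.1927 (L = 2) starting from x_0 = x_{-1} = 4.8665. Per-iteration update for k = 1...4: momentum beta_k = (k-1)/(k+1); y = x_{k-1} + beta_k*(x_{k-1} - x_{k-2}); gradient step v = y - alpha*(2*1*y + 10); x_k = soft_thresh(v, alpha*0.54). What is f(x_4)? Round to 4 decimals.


FISTA on f(x) = 1*x^2 + 10*x + 0.54*|x|
L = 2, alpha = 0.1927
Iteration 1: beta = 0.0, y = 4.8665 + 0.0*(4.8665 - 4.8665) = 4.8665
  grad(y) = 19.733, v = y - alpha*grad = 1.064
  prox(v) = soft_thresh(1.064, 0.1041) = 0.9599
Iteration 2: beta = 0.3333, y = 0.9599 + 0.3333*(0.9599 - 4.8665) = -0.3423
  grad(y) = 9.3154, v = y - alpha*grad = -2.1374
  prox(v) = soft_thresh(-2.1374, 0.1041) = -2.0333
Iteration 3: beta = 0.5, y = -2.0333 + 0.5*(-2.0333 - 0.9599) = -3.5299
  grad(y) = 2.9401, v = y - alpha*grad = -4.0965
  prox(v) = soft_thresh(-4.0965, 0.1041) = -3.9924
Iteration 4: beta = 0.6, y = -3.9924 + 0.6*(-3.9924 + 2.0333) = -5.1679
  grad(y) = -0.3358, v = y - alpha*grad = -5.1032
  prox(v) = soft_thresh(-5.1032, 0.1041) = -4.9991
f(x_4) = 1*(-4.9991)^2 + 10*(-4.9991) + 0.54*|-4.9991| = -22.3005


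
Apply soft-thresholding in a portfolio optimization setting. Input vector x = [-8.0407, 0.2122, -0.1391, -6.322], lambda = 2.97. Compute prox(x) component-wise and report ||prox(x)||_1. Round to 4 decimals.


Soft-thresholding with lambda = 2.97:
prox(-8.0407) = sign(-8.0407)*max(|-8.0407| - 2.97, 0) = -5.0707
prox(0.2122) = sign(0.2122)*max(|0.2122| - 2.97, 0) = 0.0
prox(-0.1391) = sign(-0.1391)*max(|-0.1391| - 2.97, 0) = 0.0
prox(-6.322) = sign(-6.322)*max(|-6.322| - 2.97, 0) = -3.352
prox(x) = [-5.0707, 0.0, 0.0, -3.352]
||prox(x)||_1 = 5.0707 + 0.0 + 0.0 + 3.352 = 8.4227


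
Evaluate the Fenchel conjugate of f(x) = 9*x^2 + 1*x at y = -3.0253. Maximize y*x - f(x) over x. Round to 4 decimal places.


f*(y) = sup_x {y*x - a*x^2 - b*x} = sup_x {(y-b)*x - a*x^2}
FOC: (y - b) - 2a*x = 0 => x* = (y - b)/(2a)
x* = (-3.0253 - 1)/(2*9) = -0.2236
f*(-3.0253) = (y-b)^2/(4a) = (-3.0253 - 1)^2/(4*9)
= 16.203/36 = 0.4501


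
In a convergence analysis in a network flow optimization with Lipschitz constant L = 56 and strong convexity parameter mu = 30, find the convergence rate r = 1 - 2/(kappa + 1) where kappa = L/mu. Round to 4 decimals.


Step 1: Compute the condition number.
kappa = L/mu = 56/30 = 1.8667
Step 2: Compute the convergence rate.
r = 1 - 2/(kappa + 1) = 1 - 2*mu/(L + mu) = (L - mu)/(L + mu) = 26/86 = 0.3023


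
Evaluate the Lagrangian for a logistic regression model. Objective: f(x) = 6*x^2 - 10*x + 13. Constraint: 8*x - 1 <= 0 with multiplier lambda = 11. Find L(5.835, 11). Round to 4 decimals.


Step 1: Evaluate f(x).
f(5.835) = 6*5.835^2 - 10*5.835 + 13 = 158.9334
Step 2: Evaluate g(x).
g(5.835) = 8*5.835 - 1 = 45.68
Step 3: Compute Lagrangian.
L = 158.9334 + 11*45.68 = 661.4134


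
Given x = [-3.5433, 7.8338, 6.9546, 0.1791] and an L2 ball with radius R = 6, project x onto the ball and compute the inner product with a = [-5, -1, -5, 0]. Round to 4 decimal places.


Step 1: Compute ||x|| (intermediates to 6 decimals).
||x|| = sqrt((-3.5433)^2 + 7.8338^2 + 6.9546^2 + 0.1791^2) = 11.059925
Step 2: Project.
Since ||x|| > R, scale = R/||x|| = 6/11.059925 = 0.542499, proj(x) = scale * x
proj(x) = [-1.922237, 4.249829, 3.772864, 0.097162]
Step 3: Dot product.
a^T * proj(x) = -5*(-1.922237) - 1*4.249829 - 5*3.772864 + 0*0.097162 = -13.503


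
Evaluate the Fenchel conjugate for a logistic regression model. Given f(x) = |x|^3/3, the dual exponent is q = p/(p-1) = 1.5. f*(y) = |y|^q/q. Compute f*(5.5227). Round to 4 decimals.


The conjugate exponent q satisfies 1/p + 1/q = 1.
p = 3, so q = 3/(3 - 1) = 1.5
|y|^q = 5.5227^1.5 = 12.9786
f*(5.5227) = 12.9786 / 1.5 = 8.6524


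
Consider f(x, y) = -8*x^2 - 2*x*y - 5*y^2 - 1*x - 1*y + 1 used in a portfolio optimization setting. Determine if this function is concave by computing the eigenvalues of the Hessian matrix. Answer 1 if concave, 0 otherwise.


The Hessian of f(x,y) = -8*x^2 - 2*x*y - 5*y^2 - 1*x - 1*y + 1 is:
H = [[-16, -2], [-2, -10]]
Trace = -16 - 10 = -26
Determinant = -16*-10 - (-2)^2 = 156
Discriminant = (-26)^2 - 4*156 = 52.0
Eigenvalues: lambda_1 = -16.6056, lambda_2 = -9.3944
The function is concave.

1


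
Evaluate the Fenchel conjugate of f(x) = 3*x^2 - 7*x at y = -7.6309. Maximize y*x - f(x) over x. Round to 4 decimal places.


f*(y) = sup_x {y*x - a*x^2 - b*x} = sup_x {(y-b)*x - a*x^2}
FOC: (y - b) - 2a*x = 0 => x* = (y - b)/(2a)
x* = (-7.6309 + 7)/(2*3) = -0.1052
f*(-7.6309) = (y-b)^2/(4a) = (-7.6309 + 7)^2/(4*3)
= 0.398/12 = 0.0332


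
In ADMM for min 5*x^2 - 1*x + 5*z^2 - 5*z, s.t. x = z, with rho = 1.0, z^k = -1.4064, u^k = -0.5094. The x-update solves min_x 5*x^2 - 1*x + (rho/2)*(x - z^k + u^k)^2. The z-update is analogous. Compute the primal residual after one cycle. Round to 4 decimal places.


ADMM iteration with rho = 1.0, z^k = -1.4064, u^k = -0.5094
Step 1: x-update.
Minimize 5*x^2 - 1*x + (1.0/2)*(x + 1.4064 - 0.5094)^2
FOC: (2*5 + 1.0)*x = 1 + 1.0*(-1.4064 + 0.5094)
x^{k+1} = 0.0094
Step 2: z-update.
Minimize 5*z^2 - 5*z + (1.0/2)*(0.0094 - z - 0.5094)^2
FOC: (2*5 + 1.0)*z = 5 + 1.0*(0.0094 - 0.5094)
z^{k+1} = 0.4091
Step 3: u-update.
u^{k+1} = -0.5094 + 0.0094 - 0.4091 = -0.9091
Step 4: Primal residual = |0.0094 - 0.4091| = 0.3997


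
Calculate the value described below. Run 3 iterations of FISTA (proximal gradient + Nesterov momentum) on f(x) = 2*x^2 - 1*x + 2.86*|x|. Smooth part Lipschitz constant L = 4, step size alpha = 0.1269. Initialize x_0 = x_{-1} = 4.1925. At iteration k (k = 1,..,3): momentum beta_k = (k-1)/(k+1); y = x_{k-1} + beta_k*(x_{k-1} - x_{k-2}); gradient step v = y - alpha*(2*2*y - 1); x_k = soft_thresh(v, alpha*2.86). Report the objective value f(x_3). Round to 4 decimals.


FISTA on f(x) = 2*x^2 - 1*x + 2.86*|x|
L = 4, alpha = 0.1269
Iteration 1: beta = 0.0, y = 4.1925 + 0.0*(4.1925 - 4.1925) = 4.1925
  grad(y) = 15.77, v = y - alpha*grad = 2.1913
  prox(v) = soft_thresh(2.1913, 0.3629) = 1.8284
Iteration 2: beta = 0.3333, y = 1.8284 + 0.3333*(1.8284 - 4.1925) = 1.0403
  grad(y) = 3.1612, v = y - alpha*grad = 0.6391
  prox(v) = soft_thresh(0.6391, 0.3629) = 0.2762
Iteration 3: beta = 0.5, y = 0.2762 + 0.5*(0.2762 - 1.8284) = -0.4999
  grad(y) = -2.9994, v = y - alpha*grad = -0.1192
  prox(v) = soft_thresh(-0.1192, 0.3629) = 0.0
f(x_3) = 2*0.0^2 - 1*0.0 + 2.86*|0.0| = 0.0


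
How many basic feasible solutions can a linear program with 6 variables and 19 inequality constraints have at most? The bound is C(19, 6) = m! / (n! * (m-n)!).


Each vertex corresponds to some choice of n active constraints out of m, so the number of vertices is at most C(m, n) = m! / (n!(m-n)!).
m = 19, n = 6
Numerator: 19 * 18 * 17 * 16 * 15 * 14
Denominator: 6! = 720
C(19, 6) = 27132


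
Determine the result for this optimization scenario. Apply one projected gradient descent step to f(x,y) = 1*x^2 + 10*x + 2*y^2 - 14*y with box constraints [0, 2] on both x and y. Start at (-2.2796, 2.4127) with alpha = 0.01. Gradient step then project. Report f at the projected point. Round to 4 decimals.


Step 1: Compute gradient at (-2.2796, 2.4127).
grad_x = 2*1*-2.2796 + 10 = 5.4408
grad_y = 2*2*2.4127 - 14 = -4.3492
Step 2: Gradient step.
x_raw = -2.2796 - 0.01*5.4408 = -2.334
y_raw = 2.4127 - 0.01*-4.3492 = 2.4562
Step 3: Project onto [0, 2].
x_proj = clip(-2.334) = 0.0
y_proj = clip(2.4562) = 2.0
Step 4: Evaluate f.
f(0.0, 2.0) = -20.0


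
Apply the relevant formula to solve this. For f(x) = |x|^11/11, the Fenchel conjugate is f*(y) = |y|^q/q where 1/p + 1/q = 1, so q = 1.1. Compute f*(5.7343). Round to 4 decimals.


The conjugate exponent q satisfies 1/p + 1/q = 1.
p = 11, so q = 11/(11 - 1) = 1.1
|y|^q = 5.7343^1.1 = 6.8285
f*(5.7343) = 6.8285 / 1.1 = 6.2078


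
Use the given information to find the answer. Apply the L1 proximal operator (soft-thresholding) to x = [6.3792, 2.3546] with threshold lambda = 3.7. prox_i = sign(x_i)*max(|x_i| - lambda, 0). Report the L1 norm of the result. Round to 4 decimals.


Soft-thresholding with lambda = 3.7:
prox(6.3792) = sign(6.3792)*max(|6.3792| - 3.7, 0) = 2.6792
prox(2.3546) = sign(2.3546)*max(|2.3546| - 3.7, 0) = 0.0
prox(x) = [2.6792, 0.0]
||prox(x)||_1 = 2.6792 + 0.0 = 2.6792


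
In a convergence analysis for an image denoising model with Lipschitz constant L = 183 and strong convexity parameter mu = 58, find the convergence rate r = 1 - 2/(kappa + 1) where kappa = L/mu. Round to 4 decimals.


Step 1: Compute the condition number.
kappa = L/mu = 183/58 = 3.1552
Step 2: Compute the convergence rate.
r = 1 - 2/(kappa + 1) = 1 - 2*mu/(L + mu) = (L - mu)/(L + mu) = 125/241 = 0.5187


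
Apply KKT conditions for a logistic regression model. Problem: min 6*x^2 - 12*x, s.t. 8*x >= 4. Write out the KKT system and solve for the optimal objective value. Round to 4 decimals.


Step 1: Try lambda = 0 (constraint inactive).
Stationarity: 2*6*x - 12 = 0
x* = 12/(2*6) = 1.0
Check constraint: 8*1.0 = 8.0 >= 4 -- satisfied.
Step 2: Compute optimal value.
f(x*) = 6*1.0^2 - 12*1.0 = -6.0


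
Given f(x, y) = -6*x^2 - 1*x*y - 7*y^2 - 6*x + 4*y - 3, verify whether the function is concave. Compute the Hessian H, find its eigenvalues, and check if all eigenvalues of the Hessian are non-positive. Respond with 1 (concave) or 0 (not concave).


The Hessian of f(x,y) = -6*x^2 - 1*x*y - 7*y^2 - 6*x + 4*y - 3 is:
H = [[-12, -1], [-1, -14]]
Trace = -12 - 14 = -26
Determinant = -12*-14 - (-1)^2 = 167
Discriminant = (-26)^2 - 4*167 = 8.0
Eigenvalues: lambda_1 = -14.4142, lambda_2 = -11.5858
The function is concave.

1


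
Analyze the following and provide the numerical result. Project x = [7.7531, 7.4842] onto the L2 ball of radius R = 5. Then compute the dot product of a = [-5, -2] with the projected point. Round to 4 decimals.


Step 1: Compute ||x|| (intermediates to 6 decimals).
||x|| = sqrt(7.7531^2 + 7.4842^2) = 10.776076
Step 2: Project.
Since ||x|| > R, scale = R/||x|| = 5/10.776076 = 0.463991, proj(x) = scale * x
proj(x) = [3.597369, 3.472601]
Step 3: Dot product.
a^T * proj(x) = -5*3.597369 - 2*3.472601 = -24.932


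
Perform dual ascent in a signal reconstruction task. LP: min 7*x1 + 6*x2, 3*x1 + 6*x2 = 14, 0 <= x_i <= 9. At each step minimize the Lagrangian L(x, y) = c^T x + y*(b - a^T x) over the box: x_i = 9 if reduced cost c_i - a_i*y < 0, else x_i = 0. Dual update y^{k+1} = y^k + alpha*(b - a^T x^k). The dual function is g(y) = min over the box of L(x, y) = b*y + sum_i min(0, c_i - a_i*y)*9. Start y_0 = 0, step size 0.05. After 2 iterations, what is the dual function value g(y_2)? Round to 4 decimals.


Dual ascent for LP: min 7*x1 + 6*x2, 3*x1 + 6*x2 = 14, 0 <= x_i <= 9
Step 1: y^k = 0.0, reduced costs: (7.0, 6.0)
  x^k = (0.0, 0.0), subgradient = b - a^T x = 14.0
  y^{k+1} = 0.0 + 0.05*14.0 = 0.7
Step 2: y^k = 0.7, reduced costs: (4.9, 1.8)
  x^k = (0.0, 0.0), subgradient = b - a^T x = 14.0
  y^{k+1} = 0.7 + 0.05*14.0 = 1.4
Dual objective at y_2 = 1.4: reduced costs (2.8, -2.4), box minimizer x = (0.0, 9.0)
g(y_2) = b*y + (c1 - a1*y)*x1 + (c2 - a2*y)*x2 = 14*1.4 + 2.8*0.0 + (-2.4)*9.0 = 19.6 + 0.0 - 21.6 = -2.0


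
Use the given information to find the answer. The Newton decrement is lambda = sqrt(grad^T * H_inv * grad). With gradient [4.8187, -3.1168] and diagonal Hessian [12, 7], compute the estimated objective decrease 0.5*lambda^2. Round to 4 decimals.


Step 1: H is diagonal, so H^(-1) * g = [0.4016, -0.4453].
Step 2: g^T H^(-1) g = sum_i g_i^2 / H_ii
  = (4.8187)^2/12 + (-3.1168)^2/7
  = 1.935 + 1.3878 = 3.3228
Step 3: Objective decrease = 0.5 * g^T H^(-1) g = 1.6614


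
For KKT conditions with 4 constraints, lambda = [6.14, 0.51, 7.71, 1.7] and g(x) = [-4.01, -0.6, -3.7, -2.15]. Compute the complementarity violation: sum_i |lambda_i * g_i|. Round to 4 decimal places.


KKT complementary slackness check:
lambda_1 * g_1 = 6.14 * -4.01 = -24.6214
lambda_2 * g_2 = 0.51 * -0.6 = -0.306
lambda_3 * g_3 = 7.71 * -3.7 = -28.527
lambda_4 * g_4 = 1.7 * -2.15 = -3.655
Total violation = 24.6214 + 0.306 + 28.527 + 3.655 = 57.1094


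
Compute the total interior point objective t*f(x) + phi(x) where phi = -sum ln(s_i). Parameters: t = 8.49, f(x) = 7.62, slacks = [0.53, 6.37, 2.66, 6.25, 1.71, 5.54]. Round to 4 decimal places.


Step 1: Compute log-barrier.
ln values: [-0.6349, 1.8516, 0.9783, 1.8326, 0.5365, 1.712]
phi = -(-0.6349 + 1.8516 + 0.9783 + 1.8326 + 0.5365 + 1.712) = -6.2761
Step 2: Compute augmented objective.
t*f(x) = 8.49*7.62 = 64.6938
Total = 64.6938 - 6.2761 = 58.4177


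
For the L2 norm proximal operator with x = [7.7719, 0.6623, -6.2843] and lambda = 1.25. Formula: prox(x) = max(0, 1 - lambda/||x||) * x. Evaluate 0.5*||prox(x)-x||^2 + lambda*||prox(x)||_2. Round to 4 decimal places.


Step 1: Compute ||x||.
||x|| = 10.0167
Step 2: Compute scaling factor.
scale = max(0, 1 - 1.25/10.0167) = 0.8752
Step 3: prox(x) = [6.802, 0.5797, -5.5001]
||prox(x)|| = 8.7667
Step 4: Proximal objective.
0.5*||prox-x||^2 = 0.7813
lambda*||prox|| = 10.9584
Total = 11.7396


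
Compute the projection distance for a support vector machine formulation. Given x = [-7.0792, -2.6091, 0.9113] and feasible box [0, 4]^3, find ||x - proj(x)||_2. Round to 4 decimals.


Project each component onto [0, 4].
clip(-7.0792) = 0.0, clip(-2.6091) = 0.0, clip(0.9113) = 0.9113
Projection = [0.0, 0.0, 0.9113]
Squared diffs: [50.1151, 6.8074, 0.0]
Distance = sqrt(56.9225) = 7.5447


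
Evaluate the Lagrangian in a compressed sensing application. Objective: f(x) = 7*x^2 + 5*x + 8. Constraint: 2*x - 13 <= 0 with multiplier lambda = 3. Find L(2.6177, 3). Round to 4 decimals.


Step 1: Evaluate f(x).
f(2.6177) = 7*2.6177^2 + 5*2.6177 + 8 = 69.055
Step 2: Evaluate g(x).
g(2.6177) = 2*2.6177 - 13 = -7.7646
Step 3: Compute Lagrangian.
L = 69.055 + 3*-7.7646 = 45.7612


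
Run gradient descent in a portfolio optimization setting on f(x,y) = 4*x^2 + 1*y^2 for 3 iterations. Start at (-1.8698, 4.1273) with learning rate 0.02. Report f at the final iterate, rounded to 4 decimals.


Gradient descent on f(x,y) = 4*x^2 + 1*y^2.
Starting point: (-1.8698, 4.1273), alpha = 0.02
Step 1: grad_x = 2*4*-1.8698 = -14.9584, grad_y = 2*1*4.1273 = 8.2546
  x_1 = -1.8698 - 0.02*-14.9584 = -1.5706
  y_1 = 4.1273 - 0.02*8.2546 = 3.9622
Step 2: grad_x = 2*4*-1.5706 = -12.5651, grad_y = 2*1*3.9622 = 7.9244
  x_2 = -1.5706 - 0.02*-12.5651 = -1.3193
  y_2 = 3.9622 - 0.02*7.9244 = 3.8037
Step 3: grad_x = 2*4*-1.3193 = -10.5546, grad_y = 2*1*3.8037 = 7.6074
  x_3 = -1.3193 - 0.02*-10.5546 = -1.1082
  y_3 = 3.8037 - 0.02*7.6074 = 3.6516
f(-1.1082, 3.6516) = 4*(-1.1082)^2 + 1*3.6516^2 = 18.2467


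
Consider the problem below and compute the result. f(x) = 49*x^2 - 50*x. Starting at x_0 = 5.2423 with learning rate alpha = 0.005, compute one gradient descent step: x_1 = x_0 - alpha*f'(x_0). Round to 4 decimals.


We compute the gradient at x_0 and apply the update.
f'(x) = 98*x - 50
f'(5.2423) = 98*5.2423 - 50 = 463.7454
x_1 = 5.2423 - 0.005*463.7454 = 2.9236


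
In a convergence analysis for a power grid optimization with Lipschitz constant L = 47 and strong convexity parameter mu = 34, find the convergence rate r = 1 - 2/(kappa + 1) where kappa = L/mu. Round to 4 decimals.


Step 1: Compute the condition number.
kappa = L/mu = 47/34 = 1.3824
Step 2: Compute the convergence rate.
r = 1 - 2/(kappa + 1) = 1 - 2*mu/(L + mu) = (L - mu)/(L + mu) = 13/81 = 0.1605


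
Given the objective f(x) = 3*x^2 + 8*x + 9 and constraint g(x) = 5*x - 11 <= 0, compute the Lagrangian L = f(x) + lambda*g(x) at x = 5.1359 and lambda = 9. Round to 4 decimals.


Step 1: Evaluate f(x).
f(5.1359) = 3*5.1359^2 + 8*5.1359 + 9 = 129.2196
Step 2: Evaluate g(x).
g(5.1359) = 5*5.1359 - 11 = 14.6795
Step 3: Compute Lagrangian.
L = 129.2196 + 9*14.6795 = 261.3351


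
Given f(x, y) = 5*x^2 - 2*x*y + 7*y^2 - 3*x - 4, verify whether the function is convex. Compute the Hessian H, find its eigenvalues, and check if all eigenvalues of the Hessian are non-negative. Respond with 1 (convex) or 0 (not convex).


The Hessian of f(x,y) = 5*x^2 - 2*x*y + 7*y^2 - 3*x - 4 is:
H = [[10, -2], [-2, 14]]
Trace = 10 + 14 = 24
Determinant = 10*14 - (-2)^2 = 136
Discriminant = (24)^2 - 4*136 = 32.0
Eigenvalues: lambda_1 = 9.1716, lambda_2 = 14.8284
The function is convex.

1


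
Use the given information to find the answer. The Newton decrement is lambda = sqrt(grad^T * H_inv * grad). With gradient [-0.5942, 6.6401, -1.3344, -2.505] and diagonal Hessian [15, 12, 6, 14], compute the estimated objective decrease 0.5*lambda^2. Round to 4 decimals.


Step 1: H is diagonal, so H^(-1) * g = [-0.0396, 0.5533, -0.2224, -0.1789].
Step 2: g^T H^(-1) g = sum_i g_i^2 / H_ii
  = (-0.5942)^2/15 + (6.6401)^2/12 + (-1.3344)^2/6 + (-2.505)^2/14
  = 0.0235 + 3.6742 + 0.2968 + 0.4482 = 4.4428
Step 3: Objective decrease = 0.5 * g^T H^(-1) g = 2.2214


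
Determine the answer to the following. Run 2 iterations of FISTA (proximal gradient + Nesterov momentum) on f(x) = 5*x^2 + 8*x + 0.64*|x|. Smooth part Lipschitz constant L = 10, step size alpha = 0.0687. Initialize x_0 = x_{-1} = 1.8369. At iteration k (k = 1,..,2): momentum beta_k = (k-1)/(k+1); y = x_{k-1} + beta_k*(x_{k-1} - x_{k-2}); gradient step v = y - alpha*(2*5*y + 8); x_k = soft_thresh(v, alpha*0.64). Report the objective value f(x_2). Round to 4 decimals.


FISTA on f(x) = 5*x^2 + 8*x + 0.64*|x|
L = 10, alpha = 0.0687
Iteration 1: beta = 0.0, y = 1.8369 + 0.0*(1.8369 - 1.8369) = 1.8369
  grad(y) = 26.369, v = y - alpha*grad = 0.0253
  prox(v) = soft_thresh(0.0253, 0.044) = 0.0
Iteration 2: beta = 0.3333, y = 0.0 + 0.3333*(0.0 - 1.8369) = -0.6123
  grad(y) = 1.877, v = y - alpha*grad = -0.7412
  prox(v) = soft_thresh(-0.7412, 0.044) = -0.6973
f(x_2) = 5*(-0.6973)^2 + 8*(-0.6973) + 0.64*|-0.6973| = -2.701


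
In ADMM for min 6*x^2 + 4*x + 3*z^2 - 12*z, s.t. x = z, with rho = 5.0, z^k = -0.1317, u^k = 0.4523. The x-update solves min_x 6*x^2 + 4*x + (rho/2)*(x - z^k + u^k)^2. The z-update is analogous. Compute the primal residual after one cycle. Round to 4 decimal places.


ADMM iteration with rho = 5.0, z^k = -0.1317, u^k = 0.4523
Step 1: x-update.
Minimize 6*x^2 + 4*x + (5.0/2)*(x + 0.1317 + 0.4523)^2
FOC: (2*6 + 5.0)*x = -4 + 5.0*(-0.1317 - 0.4523)
x^{k+1} = -0.4071
Step 2: z-update.
Minimize 3*z^2 - 12*z + (5.0/2)*(-0.4071 - z + 0.4523)^2
FOC: (2*3 + 5.0)*z = 12 + 5.0*(-0.4071 + 0.4523)
z^{k+1} = 1.1115
Step 3: u-update.
u^{k+1} = 0.4523 - 0.4071 - 1.1115 = -1.0662
Step 4: Primal residual = |-0.4071 - 1.1115| = 1.5185


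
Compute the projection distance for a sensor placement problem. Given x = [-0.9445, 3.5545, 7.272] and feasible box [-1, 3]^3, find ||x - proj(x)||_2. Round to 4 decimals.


Project each component onto [-1, 3].
clip(-0.9445) = -0.9445, clip(3.5545) = 3.0, clip(7.272) = 3.0
Projection = [-0.9445, 3.0, 3.0]
Squared diffs: [0.0, 0.3075, 18.25]
Distance = sqrt(18.5575) = 4.3078


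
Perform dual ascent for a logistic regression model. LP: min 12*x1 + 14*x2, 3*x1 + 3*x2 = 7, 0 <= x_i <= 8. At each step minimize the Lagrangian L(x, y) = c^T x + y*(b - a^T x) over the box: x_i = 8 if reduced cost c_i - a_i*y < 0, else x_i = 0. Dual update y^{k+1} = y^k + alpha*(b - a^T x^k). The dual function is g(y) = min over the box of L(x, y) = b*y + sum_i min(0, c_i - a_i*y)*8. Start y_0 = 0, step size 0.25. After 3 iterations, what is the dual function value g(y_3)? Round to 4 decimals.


Dual ascent for LP: min 12*x1 + 14*x2, 3*x1 + 3*x2 = 7, 0 <= x_i <= 8
Step 1: y^k = 0.0, reduced costs: (12.0, 14.0)
  x^k = (0.0, 0.0), subgradient = b - a^T x = 7.0
  y^{k+1} = 0.0 + 0.25*7.0 = 1.75
Step 2: y^k = 1.75, reduced costs: (6.75, 8.75)
  x^k = (0.0, 0.0), subgradient = b - a^T x = 7.0
  y^{k+1} = 1.75 + 0.25*7.0 = 3.5
Step 3: y^k = 3.5, reduced costs: (1.5, 3.5)
  x^k = (0.0, 0.0), subgradient = b - a^T x = 7.0
  y^{k+1} = 3.5 + 0.25*7.0 = 5.25
Dual objective at y_3 = 5.25: reduced costs (-3.75, -1.75), box minimizer x = (8.0, 8.0)
g(y_3) = b*y + (c1 - a1*y)*x1 + (c2 - a2*y)*x2 = 7*5.25 + (-3.75)*8.0 + (-1.75)*8.0 = 36.75 - 30.0 - 14.0 = -7.25


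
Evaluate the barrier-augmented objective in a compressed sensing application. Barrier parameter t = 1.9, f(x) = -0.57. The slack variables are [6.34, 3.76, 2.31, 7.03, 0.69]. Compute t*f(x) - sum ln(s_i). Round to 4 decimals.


Step 1: Compute log-barrier.
ln values: [1.8469, 1.3244, 0.8372, 1.9502, -0.3711]
phi = -(1.8469 + 1.3244 + 0.8372 + 1.9502 - 0.3711) = -5.5877
Step 2: Compute augmented objective.
t*f(x) = 1.9*-0.57 = -1.083
Total = -1.083 - 5.5877 = -6.6707


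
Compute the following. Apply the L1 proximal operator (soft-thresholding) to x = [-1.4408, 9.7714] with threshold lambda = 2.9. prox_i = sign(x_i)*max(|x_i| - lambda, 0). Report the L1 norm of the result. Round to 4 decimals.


Soft-thresholding with lambda = 2.9:
prox(-1.4408) = sign(-1.4408)*max(|-1.4408| - 2.9, 0) = 0.0
prox(9.7714) = sign(9.7714)*max(|9.7714| - 2.9, 0) = 6.8714
prox(x) = [0.0, 6.8714]
||prox(x)||_1 = 0.0 + 6.8714 = 6.8714


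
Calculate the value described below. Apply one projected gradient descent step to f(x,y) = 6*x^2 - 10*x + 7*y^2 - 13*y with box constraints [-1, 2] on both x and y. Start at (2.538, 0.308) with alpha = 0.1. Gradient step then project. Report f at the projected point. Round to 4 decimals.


Step 1: Compute gradient at (2.538, 0.308).
grad_x = 2*6*2.538 - 10 = 20.456
grad_y = 2*7*0.308 - 13 = -8.688
Step 2: Gradient step.
x_raw = 2.538 - 0.1*20.456 = 0.4924
y_raw = 0.308 - 0.1*-8.688 = 1.1768
Step 3: Project onto [-1, 2].
x_proj = clip(0.4924) = 0.4924
y_proj = clip(1.1768) = 1.1768
Step 4: Evaluate f.
f(0.4924, 1.1768) = -9.0736


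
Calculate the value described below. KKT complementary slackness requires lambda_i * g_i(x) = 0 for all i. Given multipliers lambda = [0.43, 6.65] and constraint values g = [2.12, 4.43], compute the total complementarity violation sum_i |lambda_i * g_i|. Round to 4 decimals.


KKT complementary slackness check:
lambda_1 * g_1 = 0.43 * 2.12 = 0.9116
lambda_2 * g_2 = 6.65 * 4.43 = 29.4595
Total violation = 0.9116 + 29.4595 = 30.3711


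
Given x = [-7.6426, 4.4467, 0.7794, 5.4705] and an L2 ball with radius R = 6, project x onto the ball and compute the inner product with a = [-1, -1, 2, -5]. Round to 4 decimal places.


Step 1: Compute ||x|| (intermediates to 6 decimals).
||x|| = sqrt((-7.6426)^2 + 4.4467^2 + 0.7794^2 + 5.4705^2) = 10.426711
Step 2: Project.
Since ||x|| > R, scale = R/||x|| = 6/10.426711 = 0.575445, proj(x) = scale * x
proj(x) = [-4.397896, 2.558831, 0.448502, 3.147972]
Step 3: Dot product.
a^T * proj(x) = -1*(-4.397896) - 1*2.558831 + 2*0.448502 - 5*3.147972 = -13.0038


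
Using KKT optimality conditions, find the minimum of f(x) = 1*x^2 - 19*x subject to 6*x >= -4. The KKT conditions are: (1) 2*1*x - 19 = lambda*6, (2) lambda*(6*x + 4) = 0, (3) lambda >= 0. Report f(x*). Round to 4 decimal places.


Step 1: Try lambda = 0 (constraint inactive).
Stationarity: 2*1*x - 19 = 0
x* = 19/(2*1) = 9.5
Check constraint: 6*9.5 = 57.0 >= -4 -- satisfied.
Step 2: Compute optimal value.
f(x*) = 1*9.5^2 - 19*9.5 = -90.25


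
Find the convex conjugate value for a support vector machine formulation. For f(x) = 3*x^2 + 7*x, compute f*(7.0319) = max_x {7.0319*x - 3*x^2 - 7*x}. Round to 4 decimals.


f*(y) = sup_x {y*x - a*x^2 - b*x} = sup_x {(y-b)*x - a*x^2}
FOC: (y - b) - 2a*x = 0 => x* = (y - b)/(2a)
x* = (7.0319 - 7)/(2*3) = 0.0053
f*(7.0319) = (y-b)^2/(4a) = (7.0319 - 7)^2/(4*3)
= 0.001/12 = 0.0001


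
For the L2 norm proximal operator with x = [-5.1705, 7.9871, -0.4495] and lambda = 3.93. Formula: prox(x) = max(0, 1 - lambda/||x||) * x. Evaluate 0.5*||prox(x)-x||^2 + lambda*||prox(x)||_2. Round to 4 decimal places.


Step 1: Compute ||x||.
||x|| = 9.5252
Step 2: Compute scaling factor.
scale = max(0, 1 - 3.93/9.5252) = 0.5874
Step 3: prox(x) = [-3.0372, 4.6917, -0.264]
||prox(x)|| = 5.5952
Step 4: Proximal objective.
0.5*||prox-x||^2 = 7.7225
lambda*||prox|| = 21.9891
Total = 29.7117


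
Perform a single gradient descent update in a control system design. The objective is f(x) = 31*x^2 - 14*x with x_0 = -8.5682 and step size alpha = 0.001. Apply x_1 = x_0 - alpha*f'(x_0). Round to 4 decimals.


We compute the gradient at x_0 and apply the update.
f'(x) = 62*x - 14
f'(-8.5682) = 62*-8.5682 - 14 = -545.2284
x_1 = -8.5682 - 0.001*-545.2284 = -8.023


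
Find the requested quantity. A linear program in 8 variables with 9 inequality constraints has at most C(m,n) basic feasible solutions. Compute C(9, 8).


Each vertex corresponds to some choice of n active constraints out of m, so the number of vertices is at most C(m, n) = m! / (n!(m-n)!).
m = 9, n = 8
Numerator: 9 * 8 * 7 * 6 * 5 * 4 * 3 * 2
Denominator: 8! = 40320
C(9, 8) = 9


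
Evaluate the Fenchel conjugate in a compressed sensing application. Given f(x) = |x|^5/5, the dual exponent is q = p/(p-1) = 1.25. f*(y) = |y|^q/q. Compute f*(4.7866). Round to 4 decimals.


The conjugate exponent q satisfies 1/p + 1/q = 1.
p = 5, so q = 5/(5 - 1) = 1.25
|y|^q = 4.7866^1.25 = 7.08
f*(4.7866) = 7.08 / 1.25 = 5.664


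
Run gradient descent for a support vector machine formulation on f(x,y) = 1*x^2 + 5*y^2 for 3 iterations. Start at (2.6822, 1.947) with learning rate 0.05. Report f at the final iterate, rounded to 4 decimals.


Gradient descent on f(x,y) = 1*x^2 + 5*y^2.
Starting point: (2.6822, 1.947), alpha = 0.05
Step 1: grad_x = 2*1*2.6822 = 5.3644, grad_y = 2*5*1.947 = 19.47
  x_1 = 2.6822 - 0.05*5.3644 = 2.414
  y_1 = 1.947 - 0.05*19.47 = 0.9735
Step 2: grad_x = 2*1*2.414 = 4.828, grad_y = 2*5*0.9735 = 9.735
  x_2 = 2.414 - 0.05*4.828 = 2.1726
  y_2 = 0.9735 - 0.05*9.735 = 0.4868
Step 3: grad_x = 2*1*2.1726 = 4.3452, grad_y = 2*5*0.4868 = 4.8675
  x_3 = 2.1726 - 0.05*4.3452 = 1.9553
  y_3 = 0.4868 - 0.05*4.8675 = 0.2434
f(1.9553, 0.2434) = 1*1.9553^2 + 5*0.2434^2 = 4.1194


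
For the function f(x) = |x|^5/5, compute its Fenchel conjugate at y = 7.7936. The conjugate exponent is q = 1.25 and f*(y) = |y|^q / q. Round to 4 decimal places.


The conjugate exponent q satisfies 1/p + 1/q = 1.
p = 5, so q = 5/(5 - 1) = 1.25
|y|^q = 7.7936^1.25 = 13.0218
f*(7.7936) = 13.0218 / 1.25 = 10.4175


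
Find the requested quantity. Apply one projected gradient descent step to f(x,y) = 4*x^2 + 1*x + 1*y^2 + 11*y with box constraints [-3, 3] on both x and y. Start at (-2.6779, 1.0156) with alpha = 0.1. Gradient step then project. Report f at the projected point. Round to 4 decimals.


Step 1: Compute gradient at (-2.6779, 1.0156).
grad_x = 2*4*-2.6779 + 1 = -20.4232
grad_y = 2*1*1.0156 + 11 = 13.0312
Step 2: Gradient step.
x_raw = -2.6779 - 0.1*-20.4232 = -0.6356
y_raw = 1.0156 - 0.1*13.0312 = -0.2875
Step 3: Project onto [-3, 3].
x_proj = clip(-0.6356) = -0.6356
y_proj = clip(-0.2875) = -0.2875
Step 4: Evaluate f.
f(-0.6356, -0.2875) = -2.0998


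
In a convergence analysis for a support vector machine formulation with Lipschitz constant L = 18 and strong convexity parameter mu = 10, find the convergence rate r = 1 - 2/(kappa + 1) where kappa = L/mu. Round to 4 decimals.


Step 1: Compute the condition number.
kappa = L/mu = 18/10 = 1.8
Step 2: Compute the convergence rate.
r = 1 - 2/(kappa + 1) = 1 - 2*mu/(L + mu) = (L - mu)/(L + mu) = 8/28 = 0.2857


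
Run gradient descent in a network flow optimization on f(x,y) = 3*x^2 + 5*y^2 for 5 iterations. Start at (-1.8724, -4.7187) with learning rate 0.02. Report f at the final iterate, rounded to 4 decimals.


Gradient descent on f(x,y) = 3*x^2 + 5*y^2.
Starting point: (-1.8724, -4.7187), alpha = 0.02
Step 1: grad_x = 2*3*-1.8724 = -11.2344, grad_y = 2*5*-4.7187 = -47.187
  x_1 = -1.8724 - 0.02*-11.2344 = -1.6477
  y_1 = -4.7187 - 0.02*-47.187 = -3.775
Step 2: grad_x = 2*3*-1.6477 = -9.8863, grad_y = 2*5*-3.775 = -37.7496
  x_2 = -1.6477 - 0.02*-9.8863 = -1.45
  y_2 = -3.775 - 0.02*-37.7496 = -3.02
Step 3: grad_x = 2*3*-1.45 = -8.6999, grad_y = 2*5*-3.02 = -30.1997
  x_3 = -1.45 - 0.02*-8.6999 = -1.276
  y_3 = -3.02 - 0.02*-30.1997 = -2.416
Step 4: grad_x = 2*3*-1.276 = -7.6559, grad_y = 2*5*-2.416 = -24.1597
  x_4 = -1.276 - 0.02*-7.6559 = -1.1229
  y_4 = -2.416 - 0.02*-24.1597 = -1.9328
Step 5: grad_x = 2*3*-1.1229 = -6.7372, grad_y = 2*5*-1.9328 = -19.3278
  x_5 = -1.1229 - 0.02*-6.7372 = -0.9881
  y_5 = -1.9328 - 0.02*-19.3278 = -1.5462
f(-0.9881, -1.5462) = 3*(-0.9881)^2 + 5*(-1.5462)^2 = 14.8832


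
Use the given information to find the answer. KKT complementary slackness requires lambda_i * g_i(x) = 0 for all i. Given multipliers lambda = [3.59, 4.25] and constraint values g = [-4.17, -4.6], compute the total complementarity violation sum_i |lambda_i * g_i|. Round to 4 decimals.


KKT complementary slackness check:
lambda_1 * g_1 = 3.59 * -4.17 = -14.9703
lambda_2 * g_2 = 4.25 * -4.6 = -19.55
Total violation = 14.9703 + 19.55 = 34.5203


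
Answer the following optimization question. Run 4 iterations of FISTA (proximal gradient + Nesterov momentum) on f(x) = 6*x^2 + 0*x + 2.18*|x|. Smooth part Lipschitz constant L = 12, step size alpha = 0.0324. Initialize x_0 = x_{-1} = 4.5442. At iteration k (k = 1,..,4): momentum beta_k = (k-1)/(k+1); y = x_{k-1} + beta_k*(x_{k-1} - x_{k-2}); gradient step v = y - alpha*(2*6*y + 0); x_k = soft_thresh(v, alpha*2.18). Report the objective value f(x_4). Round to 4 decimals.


FISTA on f(x) = 6*x^2 + 0*x + 2.18*|x|
L = 12, alpha = 0.0324
Iteration 1: beta = 0.0, y = 4.5442 + 0.0*(4.5442 - 4.5442) = 4.5442
  grad(y) = 54.5304, v = y - alpha*grad = 2.7774
  prox(v) = soft_thresh(2.7774, 0.0706) = 2.7068
Iteration 2: beta = 0.3333, y = 2.7068 + 0.3333*(2.7068 - 4.5442) = 2.0943
  grad(y) = 25.1317, v = y - alpha*grad = 1.28
  prox(v) = soft_thresh(1.28, 0.0706) = 1.2094
Iteration 3: beta = 0.5, y = 1.2094 + 0.5*(1.2094 - 2.7068) = 0.4607
  grad(y) = 5.5287, v = y - alpha*grad = 0.2816
  prox(v) = soft_thresh(0.2816, 0.0706) = 0.211
Iteration 4: beta = 0.6, y = 0.211 + 0.6*(0.211 - 1.2094) = -0.3881
  grad(y) = -4.6573, v = y - alpha*grad = -0.2372
  prox(v) = soft_thresh(-0.2372, 0.0706) = -0.1666
f(x_4) = 6*(-0.1666)^2 + 0*(-0.1666) + 2.18*|-0.1666| = 0.5296


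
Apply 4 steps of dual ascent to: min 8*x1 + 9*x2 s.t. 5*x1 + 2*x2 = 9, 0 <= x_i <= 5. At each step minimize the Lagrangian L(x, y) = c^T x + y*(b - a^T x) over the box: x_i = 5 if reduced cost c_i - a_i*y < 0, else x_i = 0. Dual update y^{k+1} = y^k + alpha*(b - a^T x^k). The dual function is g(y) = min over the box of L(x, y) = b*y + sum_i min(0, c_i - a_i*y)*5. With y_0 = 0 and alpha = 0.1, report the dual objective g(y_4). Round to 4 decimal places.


Dual ascent for LP: min 8*x1 + 9*x2, 5*x1 + 2*x2 = 9, 0 <= x_i <= 5
Step 1: y^k = 0.0, reduced costs: (8.0, 9.0)
  x^k = (0.0, 0.0), subgradient = b - a^T x = 9.0
  y^{k+1} = 0.0 + 0.1*9.0 = 0.9
Step 2: y^k = 0.9, reduced costs: (3.5, 7.2)
  x^k = (0.0, 0.0), subgradient = b - a^T x = 9.0
  y^{k+1} = 0.9 + 0.1*9.0 = 1.8
Step 3: y^k = 1.8, reduced costs: (-1.0, 5.4)
  x^k = (5.0, 0.0), subgradient = b - a^T x = -16.0
  y^{k+1} = 1.8 + 0.1*-16.0 = 0.2
Step 4: y^k = 0.2, reduced costs: (7.0, 8.6)
  x^k = (0.0, 0.0), subgradient = b - a^T x = 9.0
  y^{k+1} = 0.2 + 0.1*9.0 = 1.1
Dual objective at y_4 = 1.1: reduced costs (2.5, 6.8), box minimizer x = (0.0, 0.0)
g(y_4) = b*y + (c1 - a1*y)*x1 + (c2 - a2*y)*x2 = 9*1.1 + 2.5*0.0 + 6.8*0.0 = 9.9 + 0.0 + 0.0 = 9.9


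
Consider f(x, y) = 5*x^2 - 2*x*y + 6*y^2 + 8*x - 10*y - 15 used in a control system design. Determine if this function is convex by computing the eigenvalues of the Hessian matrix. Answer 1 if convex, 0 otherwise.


The Hessian of f(x,y) = 5*x^2 - 2*x*y + 6*y^2 + 8*x - 10*y - 15 is:
H = [[10, -2], [-2, 12]]
Trace = 10 + 12 = 22
Determinant = 10*12 - (-2)^2 = 116
Discriminant = (22)^2 - 4*116 = 20.0
Eigenvalues: lambda_1 = 8.7639, lambda_2 = 13.2361
The function is convex.

1


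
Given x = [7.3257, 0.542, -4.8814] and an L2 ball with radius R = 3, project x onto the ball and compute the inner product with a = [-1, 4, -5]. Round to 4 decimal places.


Step 1: Compute ||x|| (intermediates to 6 decimals).
||x|| = sqrt(7.3257^2 + 0.542^2 + (-4.8814)^2) = 8.819734
Step 2: Project.
Since ||x|| > R, scale = R/||x|| = 3/8.819734 = 0.340146, proj(x) = scale * x
proj(x) = [2.491808, 0.184359, -1.660389]
Step 3: Dot product.
a^T * proj(x) = -1*2.491808 + 4*0.184359 - 5*(-1.660389) = 6.5476


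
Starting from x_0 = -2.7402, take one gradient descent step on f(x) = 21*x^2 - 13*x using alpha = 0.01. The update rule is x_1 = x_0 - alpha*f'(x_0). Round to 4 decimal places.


We compute the gradient at x_0 and apply the update.
f'(x) = 42*x - 13
f'(-2.7402) = 42*-2.7402 - 13 = -128.0884
x_1 = -2.7402 - 0.01*-128.0884 = -1.4593


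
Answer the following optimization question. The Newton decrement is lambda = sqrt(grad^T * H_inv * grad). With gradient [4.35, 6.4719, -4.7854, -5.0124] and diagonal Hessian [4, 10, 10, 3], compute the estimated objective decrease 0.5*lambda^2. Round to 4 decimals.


Step 1: H is diagonal, so H^(-1) * g = [1.0875, 0.6472, -0.4785, -1.6708].
Step 2: g^T H^(-1) g = sum_i g_i^2 / H_ii
  = (4.35)^2/4 + (6.4719)^2/10 + (-4.7854)^2/10 + (-5.0124)^2/3
  = 4.7306 + 4.1885 + 2.29 + 8.3747 = 19.5839
Step 3: Objective decrease = 0.5 * g^T H^(-1) g = 9.7919


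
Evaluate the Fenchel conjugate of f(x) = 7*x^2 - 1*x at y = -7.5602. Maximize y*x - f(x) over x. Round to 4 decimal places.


f*(y) = sup_x {y*x - a*x^2 - b*x} = sup_x {(y-b)*x - a*x^2}
FOC: (y - b) - 2a*x = 0 => x* = (y - b)/(2a)
x* = (-7.5602 + 1)/(2*7) = -0.4686
f*(-7.5602) = (y-b)^2/(4a) = (-7.5602 + 1)^2/(4*7)
= 43.0362/28 = 1.537


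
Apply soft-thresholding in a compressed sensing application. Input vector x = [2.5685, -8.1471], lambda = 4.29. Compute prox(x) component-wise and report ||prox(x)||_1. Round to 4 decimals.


Soft-thresholding with lambda = 4.29:
prox(2.5685) = sign(2.5685)*max(|2.5685| - 4.29, 0) = 0.0
prox(-8.1471) = sign(-8.1471)*max(|-8.1471| - 4.29, 0) = -3.8571
prox(x) = [0.0, -3.8571]
||prox(x)||_1 = 0.0 + 3.8571 = 3.8571


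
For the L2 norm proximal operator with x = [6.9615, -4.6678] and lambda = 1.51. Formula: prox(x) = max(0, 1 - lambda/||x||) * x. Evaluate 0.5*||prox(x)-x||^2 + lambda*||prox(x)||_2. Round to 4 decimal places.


Step 1: Compute ||x||.
||x|| = 8.3816
Step 2: Compute scaling factor.
scale = max(0, 1 - 1.51/8.3816) = 0.8198
Step 3: prox(x) = [5.7073, -3.8269]
||prox(x)|| = 6.8716
Step 4: Proximal objective.
0.5*||prox-x||^2 = 1.1401
lambda*||prox|| = 10.3761
Total = 11.5161


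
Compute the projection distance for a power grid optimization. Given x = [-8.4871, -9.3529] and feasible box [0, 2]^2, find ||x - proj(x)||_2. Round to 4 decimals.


Project each component onto [0, 2].
clip(-8.4871) = 0.0, clip(-9.3529) = 0.0
Projection = [0.0, 0.0]
Squared diffs: [72.0309, 87.4767]
Distance = sqrt(159.5076) = 12.6296


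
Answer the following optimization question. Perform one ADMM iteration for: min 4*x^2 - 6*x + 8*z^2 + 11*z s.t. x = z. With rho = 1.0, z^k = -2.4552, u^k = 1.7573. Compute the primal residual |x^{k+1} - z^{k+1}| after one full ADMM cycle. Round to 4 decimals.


ADMM iteration with rho = 1.0, z^k = -2.4552, u^k = 1.7573
Step 1: x-update.
Minimize 4*x^2 - 6*x + (1.0/2)*(x + 2.4552 + 1.7573)^2
FOC: (2*4 + 1.0)*x = 6 + 1.0*(-2.4552 - 1.7573)
x^{k+1} = 0.1986
Step 2: z-update.
Minimize 8*z^2 + 11*z + (1.0/2)*(0.1986 - z + 1.7573)^2
FOC: (2*8 + 1.0)*z = -11 + 1.0*(0.1986 + 1.7573)
z^{k+1} = -0.532
Step 3: u-update.
u^{k+1} = 1.7573 + 0.1986 + 0.532 = 2.4879
Step 4: Primal residual = |0.1986 + 0.532| = 0.7306
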